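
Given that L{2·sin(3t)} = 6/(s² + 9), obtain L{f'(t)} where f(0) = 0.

L{f'(t)} = s·F(s) - f(0) = s·6/(s² + 9) - 0 = 6s/(s² + 9)

Final answer: 6s/(s² + 9)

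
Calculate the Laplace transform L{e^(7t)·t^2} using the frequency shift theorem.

L{e^(at)·t^n} = n!/(s-a)^(n+1), so L{e^(7t)·t^2} = 2/(s-7)^3

Final answer: 2/(s-7)^3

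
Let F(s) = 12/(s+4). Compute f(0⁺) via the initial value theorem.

f(0⁺) = lim_{s→∞} s·12/(s+4) = lim_{s→∞} 12s/(s+4) = 12

Final answer: 12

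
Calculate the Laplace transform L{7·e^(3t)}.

L{e^(at)} = 1/(s-a), so L{e^(3t)} = 1/(s-3). Then L{7·e^(3t)} = 7/(s-3)

Final answer: 7/(s-3)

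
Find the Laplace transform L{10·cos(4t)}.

L{cos(ωt)} = s/(s² + ω²), so L{cos(4t)} = s/(s² + 16). Then L{10·cos(4t)} = 10·s/(s² + 16) = 10s/(s² + 16)

Final answer: 10s/(s² + 16)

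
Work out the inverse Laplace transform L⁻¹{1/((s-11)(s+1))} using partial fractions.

Decompose: A/(s-11) + B/(s+1). A = 1/12, B = -1/12. f(t) = (e^(11t) - e^(-t))/12

Final answer: (e^(11t) - e^(-t))/12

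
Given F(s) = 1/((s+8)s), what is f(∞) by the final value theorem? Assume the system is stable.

f(∞) = lim_{s→0} sF(s) = lim_{s→0} 1/(s+8) = 1/8

Final answer: 1/8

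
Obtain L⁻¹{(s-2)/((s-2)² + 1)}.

Using frequency shift: L⁻¹{(s-a)/((s-a)² + b²)} = e^(at)cos(bt). Here a=2, b=1

Final answer: e^(2t)·cos(t)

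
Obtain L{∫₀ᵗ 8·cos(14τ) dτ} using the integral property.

L{∫₀ᵗ f(τ)dτ} = F(s)/s with F(s) = 8s/(s² + 196), so the result is (8s/(s² + 196))/s = 8/(s² + 196)

Final answer: 8/(s² + 196)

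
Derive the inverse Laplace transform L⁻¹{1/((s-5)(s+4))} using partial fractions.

Decompose: A/(s-5) + B/(s+4). A = 1/9, B = -1/9. f(t) = (e^(5t) - e^(-4t))/9

Final answer: (e^(5t) - e^(-4t))/9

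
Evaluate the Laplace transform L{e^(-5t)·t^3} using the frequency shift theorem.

L{e^(at)·t^n} = n!/(s-a)^(n+1), so L{e^(-5t)·t^3} = 6/(s+5)^4

Final answer: 6/(s+5)^4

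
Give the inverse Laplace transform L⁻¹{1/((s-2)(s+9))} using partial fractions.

Decompose: A/(s-2) + B/(s+9). A = 1/11, B = -1/11. f(t) = (e^(2t) - e^(-9t))/11

Final answer: (e^(2t) - e^(-9t))/11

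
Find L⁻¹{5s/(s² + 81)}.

This is the form c·s/(s² + a²) with a = 9, c = 5. L⁻¹ = 5·cos(9t)

Final answer: 5·cos(9t)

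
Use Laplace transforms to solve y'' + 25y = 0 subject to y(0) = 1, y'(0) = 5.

L{y''} + 25L{y} = 0. s²Y - s - 5 + 25Y = 0. Y(s² + 25) = s + 5. Y = (s + 5)/(s² + 25). Inverting: y(t) = cos(5t) + sin(5t)

Final answer: y(t) = cos(5t) + sin(5t)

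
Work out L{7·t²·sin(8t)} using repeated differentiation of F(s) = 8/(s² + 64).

F(s) = 8/(s² + 64). F'(s) = -16s/(s² + 64)². F''(s) = -16(64 - 3s²)/(s² + 64)³ = (48s² - 1024)/(s² + 64)³. So L{t²·sin(8t)} = (-1)² F''(s) = (48s² - 1024)/(s² + 64)³. Then L{7·t²·sin(8t)} = 7·(48s² - 1024)/(s² + 64)³ = (336s² - 7168)/(s² + 64)³

Final answer: (336s² - 7168)/(s² + 64)³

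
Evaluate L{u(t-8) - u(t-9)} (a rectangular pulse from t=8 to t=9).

L{u(t-a)} = e^(-as)/s. L{u(t-8) - u(t-9)} = (e^(-8s) - e^(-9s))/s

Final answer: (e^(-8s) - e^(-9s))/s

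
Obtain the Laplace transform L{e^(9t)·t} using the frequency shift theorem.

L{e^(at)·t^n} = n!/(s-a)^(n+1), so L{e^(9t)·t} = 1/(s-9)^2

Final answer: 1/(s-9)^2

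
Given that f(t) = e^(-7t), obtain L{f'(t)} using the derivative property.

f(0) = 1, F(s) = 1/(s+7). L{f'(t)} = s·F(s) - f(0) = s/(s+7) - 1 = (s - (s+7))/(s+7) = -7/(s+7)

Final answer: -7/(s+7)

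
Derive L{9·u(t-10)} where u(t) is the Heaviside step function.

L{u(t-a)} = e^(-as)/s. Here a=10, so L{u(t-10)} = e^(-10s)/s, and L{9·u(t-10)} = 9·e^(-10s)/s

Final answer: 9·e^(-10s)/s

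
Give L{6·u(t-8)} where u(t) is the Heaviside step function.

L{u(t-a)} = e^(-as)/s. Here a=8, so L{u(t-8)} = e^(-8s)/s, and L{6·u(t-8)} = 6·e^(-8s)/s

Final answer: 6·e^(-8s)/s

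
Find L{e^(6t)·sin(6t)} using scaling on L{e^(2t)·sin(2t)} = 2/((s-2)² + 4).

Scaling with a=3: L{e^(6t)·sin(6t)} = (1/3) · 2/((s/3-2)² + 4). Simplifying: 6/((s-6)² + 36)

Final answer: 6/((s-6)² + 36)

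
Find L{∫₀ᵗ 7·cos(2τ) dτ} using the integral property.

L{∫₀ᵗ f(τ)dτ} = F(s)/s with F(s) = 7s/(s² + 4), so the result is (7s/(s² + 4))/s = 7/(s² + 4)

Final answer: 7/(s² + 4)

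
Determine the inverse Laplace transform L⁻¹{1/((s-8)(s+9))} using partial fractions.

Decompose: A/(s-8) + B/(s+9). A = 1/17, B = -1/17. f(t) = (e^(8t) - e^(-9t))/17

Final answer: (e^(8t) - e^(-9t))/17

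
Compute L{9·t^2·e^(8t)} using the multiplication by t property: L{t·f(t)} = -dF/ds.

Using L{t^n·e^(at)} = n!/(s-a)^(n+1), L{t^2·e^(8t)} = 2/(s-8)^3, so L{9·t^2·e^(8t)} = 9·2/(s-8)^3 = 18/(s-8)^3

Final answer: 18/(s-8)^3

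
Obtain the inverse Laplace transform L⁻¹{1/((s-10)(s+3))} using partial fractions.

Decompose: A/(s-10) + B/(s+3). A = 1/13, B = -1/13. f(t) = (e^(10t) - e^(-3t))/13

Final answer: (e^(10t) - e^(-3t))/13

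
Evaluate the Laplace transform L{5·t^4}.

L{t^n} = n!/s^(n+1), so L{t^4} = 24/s^5. Then L{5·t^4} = 5·24/s^5 = 120/s^5

Final answer: 120/s^5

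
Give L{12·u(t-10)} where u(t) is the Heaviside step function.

L{u(t-a)} = e^(-as)/s. Here a=10, so L{u(t-10)} = e^(-10s)/s, and L{12·u(t-10)} = 12·e^(-10s)/s

Final answer: 12·e^(-10s)/s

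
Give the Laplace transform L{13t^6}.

L{13t^6} = 13 · L{t^6} = 13 · 720/s^7 = 9360/s^7

Final answer: 9360/s^7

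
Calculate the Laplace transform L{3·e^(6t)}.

L{e^(at)} = 1/(s-a), so L{e^(6t)} = 1/(s-6). Then L{3·e^(6t)} = 3/(s-6)

Final answer: 3/(s-6)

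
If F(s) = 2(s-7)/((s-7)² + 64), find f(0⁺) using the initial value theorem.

f(0⁺) = lim_{s→∞} sF(s) = lim_{s→∞} 2s(s-7)/((s-7)² + 64) = 2

Final answer: 2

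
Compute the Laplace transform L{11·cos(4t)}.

L{cos(ωt)} = s/(s² + ω²), so L{cos(4t)} = s/(s² + 16). Then L{11·cos(4t)} = 11·s/(s² + 16) = 11s/(s² + 16)

Final answer: 11s/(s² + 16)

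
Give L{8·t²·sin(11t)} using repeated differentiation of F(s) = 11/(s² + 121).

F(s) = 11/(s² + 121). F'(s) = -22s/(s² + 121)². F''(s) = -22(121 - 3s²)/(s² + 121)³ = (66s² - 2662)/(s² + 121)³. So L{t²·sin(11t)} = (-1)² F''(s) = (66s² - 2662)/(s² + 121)³. Then L{8·t²·sin(11t)} = 8·(66s² - 2662)/(s² + 121)³ = (528s² - 21296)/(s² + 121)³

Final answer: (528s² - 21296)/(s² + 121)³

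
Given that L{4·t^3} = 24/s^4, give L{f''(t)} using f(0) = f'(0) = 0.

L{f''(t)} = s²F(s) - sf(0) - f'(0) = s²·24/s^4 - 0 - 0 = 24/s^2

Final answer: 24/s^2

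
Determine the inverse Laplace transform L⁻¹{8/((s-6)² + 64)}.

Using frequency shift, L⁻¹{8/((s-6)² + 64)} = e^(6t)·sin(8t)

Final answer: e^(6t)·sin(8t)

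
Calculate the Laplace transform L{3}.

L{3} = 3 · L{1} = 3/s

Final answer: 3/s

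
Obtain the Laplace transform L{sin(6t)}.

L{sin(ωt)} = ω/(s² + ω²), so L{sin(6t)} = 6/(s² + 36)

Final answer: 6/(s² + 36)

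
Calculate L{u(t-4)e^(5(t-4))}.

u(t-a)f(t-a) with f(t)=e^(5t). L{e^(5t)} = 1/(s-5). By time shift: e^(-4s)/(s-5)

Final answer: e^(-4s)/(s-5)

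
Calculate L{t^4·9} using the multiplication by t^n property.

L{9} = 9/s. d^1/ds^1[1/s] = -1/s². d^2/ds^2[1/s] = 2/s^3. d^3/ds^3[1/s] = -6/s^4. d^4/ds^4[1/s] = 24/s^5. So L{t^4} = (-1)^{4}·24/s^5 = 24/s^5. Then L{t^4·9} = 9·24/s^5 = 216/s^5

Final answer: 216/s^5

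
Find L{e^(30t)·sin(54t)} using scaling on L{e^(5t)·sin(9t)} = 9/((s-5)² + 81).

Scaling with a=6: L{e^(30t)·sin(54t)} = (1/6) · 9/((s/6-5)² + 81). Simplifying: 54/((s-30)² + 2916)

Final answer: 54/((s-30)² + 2916)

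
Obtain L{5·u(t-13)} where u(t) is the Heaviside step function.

L{u(t-a)} = e^(-as)/s. Here a=13, so L{u(t-13)} = e^(-13s)/s, and L{5·u(t-13)} = 5·e^(-13s)/s

Final answer: 5·e^(-13s)/s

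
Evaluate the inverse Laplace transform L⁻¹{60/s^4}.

L⁻¹{n!/s^(n+1)} = t^n with n=3. So L⁻¹{6/s^4} = t^3, and L⁻¹{60/s^4} = (60/6)·t^3 = 10·t^3

Final answer: 10·t^3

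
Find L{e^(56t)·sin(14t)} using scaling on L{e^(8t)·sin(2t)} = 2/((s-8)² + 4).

Scaling with a=7: L{e^(56t)·sin(14t)} = (1/7) · 2/((s/7-8)² + 4). Simplifying: 14/((s-56)² + 196)

Final answer: 14/((s-56)² + 196)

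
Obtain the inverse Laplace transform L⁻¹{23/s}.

L⁻¹{c/s} = c, so L⁻¹{23/s} = 23

Final answer: 23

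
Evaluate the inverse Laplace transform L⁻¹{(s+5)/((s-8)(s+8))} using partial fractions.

Using partial fractions, f(t) = (13e^(8t) + 3e^(-8t))/16

Final answer: (13e^(8t) + 3e^(-8t))/16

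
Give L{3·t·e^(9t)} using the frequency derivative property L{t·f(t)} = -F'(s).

L{e^(9t)} = 1/(s-9). By frequency derivative: L{t·e^(9t)} = -d/ds[1/(s-9)] = -(-1)/(s-9)² = 1/(s-9)². Then L{3·t·e^(9t)} = 3·1/(s-9)² = 3/(s-9)²

Final answer: 3/(s-9)²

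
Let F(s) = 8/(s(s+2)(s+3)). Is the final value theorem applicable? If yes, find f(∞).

Poles of sF(s) = 8/((s+2)(s+3)) are at s = -2 and s = -3, both in the left half-plane. Theorem applies. f(∞) = lim_{s→0} sF(s) = 8/(2·3) = 4/3

Final answer: 4/3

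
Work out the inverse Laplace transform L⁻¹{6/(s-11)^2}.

L⁻¹{n!/(s-a)^(n+1)} = t^n·e^(at) with n=1, a=11. So L⁻¹{1/(s-11)^2} = t·e^(11t), and L⁻¹{6/(s-11)^2} = (6/1)·t·e^(11t) = 6·t·e^(11t)

Final answer: 6·t·e^(11t)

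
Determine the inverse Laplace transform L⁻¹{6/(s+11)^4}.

L⁻¹{n!/(s-a)^(n+1)} = t^n·e^(at), so L⁻¹{6/(s+11)^4} = t^3·e^(-11t)

Final answer: t^3·e^(-11t)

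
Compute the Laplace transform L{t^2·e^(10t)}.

L{t^n·e^(at)} = n!/(s-a)^(n+1), so L{t^2·e^(10t)} = 2/(s-10)^3

Final answer: 2/(s-10)^3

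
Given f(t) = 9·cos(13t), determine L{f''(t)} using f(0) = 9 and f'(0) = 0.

F(s) = 9s/(s² + 169). L{f''(t)} = s²F(s) - sf(0) - f'(0) = 9s³/(s² + 169) - 9s = (9s³ - 9s(s² + 169))/(s² + 169) = -1521s/(s² + 169)

Final answer: -1521s/(s² + 169)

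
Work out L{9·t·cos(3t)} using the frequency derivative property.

L{cos(3t)} = s/(s² + 9). Derivative: d/ds[s/(s² + 9)] = [(s² + 9) - s·2s]/(s² + 9)² = (9 - s²)/(s² + 9)². So L{t·cos(3t)} = -F'(s) = (s² - 9)/(s² + 9)². Then L{9·t·cos(3t)} = 9·(s² - 9)/(s² + 9)²

Final answer: 9·(s² - 9)/(s² + 9)²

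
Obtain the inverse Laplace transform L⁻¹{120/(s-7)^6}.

L⁻¹{n!/(s-a)^(n+1)} = t^n·e^(at), so L⁻¹{120/(s-7)^6} = t^5·e^(7t)

Final answer: t^5·e^(7t)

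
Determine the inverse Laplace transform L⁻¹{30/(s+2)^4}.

L⁻¹{n!/(s-a)^(n+1)} = t^n·e^(at) with n=3, a=-2. So L⁻¹{6/(s+2)^4} = t^3·e^(-2t), and L⁻¹{30/(s+2)^4} = (30/6)·t^3·e^(-2t) = 5·t^3·e^(-2t)

Final answer: 5·t^3·e^(-2t)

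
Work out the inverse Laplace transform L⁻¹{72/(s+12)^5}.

L⁻¹{n!/(s-a)^(n+1)} = t^n·e^(at) with n=4, a=-12. So L⁻¹{24/(s+12)^5} = t^4·e^(-12t), and L⁻¹{72/(s+12)^5} = (72/24)·t^4·e^(-12t) = 3·t^4·e^(-12t)

Final answer: 3·t^4·e^(-12t)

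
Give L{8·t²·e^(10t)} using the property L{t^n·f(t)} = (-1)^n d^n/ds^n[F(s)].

L{e^(10t)} = 1/(s-10). d/ds[1/(s-10)] = -1/(s-10)². d²/ds²[1/(s-10)] = 2/(s-10)³. So L{t²·e^(10t)} = (-1)² · 2/(s-10)³ = 2/(s-10)³. Then L{8·t²·e^(10t)} = 8·2/(s-10)³ = 16/(s-10)³

Final answer: 16/(s-10)³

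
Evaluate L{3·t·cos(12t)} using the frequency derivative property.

L{cos(12t)} = s/(s² + 144). Derivative: d/ds[s/(s² + 144)] = [(s² + 144) - s·2s]/(s² + 144)² = (144 - s²)/(s² + 144)². So L{t·cos(12t)} = -F'(s) = (s² - 144)/(s² + 144)². Then L{3·t·cos(12t)} = 3·(s² - 144)/(s² + 144)²

Final answer: 3·(s² - 144)/(s² + 144)²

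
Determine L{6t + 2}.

L{6t + 2} = 6·L{t} + 2·L{1} = 6/s² + 2/s

Final answer: 6/s² + 2/s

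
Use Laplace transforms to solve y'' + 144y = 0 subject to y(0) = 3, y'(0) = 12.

L{y''} + 144L{y} = 0. s²Y - 3s - 12 + 144Y = 0. Y(s² + 144) = 3s + 12. Y = (3s + 12)/(s² + 144). Inverting: y(t) = 3cos(12t) + sin(12t)

Final answer: y(t) = 3cos(12t) + sin(12t)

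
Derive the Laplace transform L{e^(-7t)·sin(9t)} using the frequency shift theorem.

Frequency shift: L{e^(at)f(t)} = F(s-a). L{e^(-7t)·sin(9t)} = 9/((s+7)² + 81)

Final answer: 9/((s+7)² + 81)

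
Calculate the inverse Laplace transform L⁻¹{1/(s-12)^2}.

L⁻¹{n!/(s-a)^(n+1)} = t^n·e^(at) with n=1, a=12. So L⁻¹{1/(s-12)^2} = t·e^(12t)

Final answer: t·e^(12t)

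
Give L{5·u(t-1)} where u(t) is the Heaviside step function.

L{u(t-a)} = e^(-as)/s. Here a=1, so L{u(t-1)} = e^(-s)/s, and L{5·u(t-1)} = 5·e^(-s)/s

Final answer: 5·e^(-s)/s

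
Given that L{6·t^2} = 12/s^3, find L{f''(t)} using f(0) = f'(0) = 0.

L{f''(t)} = s²F(s) - sf(0) - f'(0) = s²·12/s^3 - 0 - 0 = 12/s

Final answer: 12/s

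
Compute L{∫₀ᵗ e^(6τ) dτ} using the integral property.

L{∫₀ᵗ f(τ)dτ} = F(s)/s with F(s) = 1/(s-6), so L{∫₀ᵗ e^(6τ) dτ} = 1/(s(s-6))

Final answer: 1/(s(s-6))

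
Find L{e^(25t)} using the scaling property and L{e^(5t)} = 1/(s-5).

Using L{f(at)} = (1/a)F(s/a) with a=5 and f(t) = e^(5t): L{e^(25t)} = (1/5) · 1/((s/5)-5) = (1/5) · 5/(s-25) = 1/(s-25)

Final answer: 1/(s-25)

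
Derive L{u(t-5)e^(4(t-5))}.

u(t-a)f(t-a) with f(t)=e^(4t). L{e^(4t)} = 1/(s-4). By time shift: e^(-5s)/(s-4)

Final answer: e^(-5s)/(s-4)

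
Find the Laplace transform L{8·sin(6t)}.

L{sin(ωt)} = ω/(s² + ω²), so L{sin(6t)} = 6/(s² + 36). Then L{8·sin(6t)} = 8·6/(s² + 36) = 48/(s² + 36)

Final answer: 48/(s² + 36)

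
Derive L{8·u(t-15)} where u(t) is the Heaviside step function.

L{u(t-a)} = e^(-as)/s. Here a=15, so L{u(t-15)} = e^(-15s)/s, and L{8·u(t-15)} = 8·e^(-15s)/s

Final answer: 8·e^(-15s)/s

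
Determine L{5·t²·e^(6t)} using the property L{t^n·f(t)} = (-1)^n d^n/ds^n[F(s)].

L{e^(6t)} = 1/(s-6). d/ds[1/(s-6)] = -1/(s-6)². d²/ds²[1/(s-6)] = 2/(s-6)³. So L{t²·e^(6t)} = (-1)² · 2/(s-6)³ = 2/(s-6)³. Then L{5·t²·e^(6t)} = 5·2/(s-6)³ = 10/(s-6)³

Final answer: 10/(s-6)³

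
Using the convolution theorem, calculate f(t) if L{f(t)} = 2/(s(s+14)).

2/(s(s+14)) = (2/s)·(1/(s+14)) = L{2}·L{e^(-14t)}. By convolution, f(t) = 2*e^(-14t) = ∫₀ᵗ 2·e^(-14τ) dτ = 2·(1 - e^(-14t))/14

Final answer: 2·(1 - e^(-14t))/14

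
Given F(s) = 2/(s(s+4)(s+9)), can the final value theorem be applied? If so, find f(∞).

Poles of sF(s) = 2/((s+4)(s+9)) are at s = -4 and s = -9, both in the left half-plane. Theorem applies. f(∞) = lim_{s→0} sF(s) = 2/(4·9) = 1/18

Final answer: 1/18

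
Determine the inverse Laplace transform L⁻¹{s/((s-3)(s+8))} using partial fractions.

Using partial fractions, f(t) = (3e^(3t) + 8e^(-8t))/11

Final answer: (3e^(3t) + 8e^(-8t))/11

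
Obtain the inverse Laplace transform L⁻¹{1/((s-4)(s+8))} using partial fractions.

Decompose: A/(s-4) + B/(s+8). A = 1/12, B = -1/12. f(t) = (e^(4t) - e^(-8t))/12

Final answer: (e^(4t) - e^(-8t))/12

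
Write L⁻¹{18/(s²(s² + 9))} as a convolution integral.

18/(s²(s² + 9)) = (1/s²)·(18/(s² + 9)) = L{t}·L{6·sin(3t)}. So f(t) = t*(6·sin(3t)) = ∫₀ᵗ 6τ·sin(3(t-τ)) dτ

Final answer: ∫₀ᵗ 6τ·sin(3(t-τ)) dτ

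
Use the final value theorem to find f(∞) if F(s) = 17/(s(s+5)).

f(∞) = lim_{s→0} s·17/(s(s+5)) = lim_{s→0} 17/(s+5) = 17/5 = 17/5

Final answer: 17/5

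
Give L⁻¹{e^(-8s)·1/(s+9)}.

L⁻¹{1/(s+9)} = e^(-9t). By the time shift theorem, L⁻¹{e^(-as)F(s)} = u(t-a)f(t-a) with a=8, so L⁻¹{e^(-8s)·1/(s+9)} = u(t-8)·e^(-9(t-8))

Final answer: u(t-8)·e^(-9(t-8))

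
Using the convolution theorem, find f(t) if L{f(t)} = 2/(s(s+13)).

2/(s(s+13)) = (2/s)·(1/(s+13)) = L{2}·L{e^(-13t)}. By convolution, f(t) = 2*e^(-13t) = ∫₀ᵗ 2·e^(-13τ) dτ = 2·(1 - e^(-13t))/13

Final answer: 2·(1 - e^(-13t))/13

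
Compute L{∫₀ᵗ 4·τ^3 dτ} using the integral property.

L{∫₀ᵗ f(τ)dτ} = F(s)/s with f(t) = 4t^3. F(s) = 24/s^4, so L{∫₀ᵗ 4·τ^3 dτ} = (24/s^4)/s = 24/s^5. (Check: ∫₀ᵗ 4·τ^3 dτ = 4t^4/4.)

Final answer: 24/s^5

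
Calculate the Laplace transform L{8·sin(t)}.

L{sin(ωt)} = ω/(s² + ω²), so L{sin(t)} = 1/(s² + 1). Then L{8·sin(t)} = 8·1/(s² + 1) = 8/(s² + 1)

Final answer: 8/(s² + 1)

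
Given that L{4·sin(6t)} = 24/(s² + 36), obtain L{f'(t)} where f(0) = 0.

L{f'(t)} = s·F(s) - f(0) = s·24/(s² + 36) - 0 = 24s/(s² + 36)

Final answer: 24s/(s² + 36)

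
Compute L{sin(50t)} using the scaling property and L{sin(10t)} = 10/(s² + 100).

Using L{f(at)} = (1/a)F(s/a) with a=5: L{sin(50t)} = (1/5) · 10/((s/5)² + 100) = (1/5) · 10·25/(s² + 2500) = 50/(s² + 2500)

Final answer: 50/(s² + 2500)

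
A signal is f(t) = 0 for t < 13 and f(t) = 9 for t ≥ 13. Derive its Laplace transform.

f(t) = 9·u(t-13). L{u(t-13)} = e^(-13s)/s, so L{f(t)} = 9·e^(-13s)/s

Final answer: 9·e^(-13s)/s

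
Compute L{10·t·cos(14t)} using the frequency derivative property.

L{cos(14t)} = s/(s² + 196). Derivative: d/ds[s/(s² + 196)] = [(s² + 196) - s·2s]/(s² + 196)² = (196 - s²)/(s² + 196)². So L{t·cos(14t)} = -F'(s) = (s² - 196)/(s² + 196)². Then L{10·t·cos(14t)} = 10·(s² - 196)/(s² + 196)²

Final answer: 10·(s² - 196)/(s² + 196)²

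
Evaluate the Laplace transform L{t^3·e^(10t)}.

L{t^n·e^(at)} = n!/(s-a)^(n+1), so L{t^3·e^(10t)} = 6/(s-10)^4

Final answer: 6/(s-10)^4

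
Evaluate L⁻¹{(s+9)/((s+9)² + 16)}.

Using frequency shift: L⁻¹{(s-a)/((s-a)² + b²)} = e^(at)cos(bt). Here a=-9, b=4

Final answer: e^(-9t)·cos(4t)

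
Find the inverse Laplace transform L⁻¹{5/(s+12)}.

L⁻¹{1/(s-a)} = e^(at), so L⁻¹{1/(s+12)} = e^(-12t), and L⁻¹{5/(s+12)} = 5·e^(-12t)

Final answer: 5·e^(-12t)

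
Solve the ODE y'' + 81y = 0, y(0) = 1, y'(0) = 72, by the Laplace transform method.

L{y''} + 81L{y} = 0. s²Y - s - 72 + 81Y = 0. Y(s² + 81) = s + 72. Y = (s + 72)/(s² + 81). Inverting: y(t) = cos(9t) + 8sin(9t)

Final answer: y(t) = cos(9t) + 8sin(9t)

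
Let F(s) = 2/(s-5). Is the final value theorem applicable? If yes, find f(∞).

sF(s) = 2s/(s-5) has a pole at s = 5 in the right half-plane. Theorem does NOT apply (unstable system; f(t) = 2·e^(5t) grows without bound).

Final answer: Not applicable (unstable)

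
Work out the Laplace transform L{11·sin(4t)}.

L{sin(ωt)} = ω/(s² + ω²), so L{sin(4t)} = 4/(s² + 16). Then L{11·sin(4t)} = 11·4/(s² + 16) = 44/(s² + 16)

Final answer: 44/(s² + 16)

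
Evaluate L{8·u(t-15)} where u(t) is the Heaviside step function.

L{u(t-a)} = e^(-as)/s. Here a=15, so L{u(t-15)} = e^(-15s)/s, and L{8·u(t-15)} = 8·e^(-15s)/s

Final answer: 8·e^(-15s)/s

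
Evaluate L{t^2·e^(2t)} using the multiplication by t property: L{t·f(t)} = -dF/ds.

Using L{t^n·e^(at)} = n!/(s-a)^(n+1), L{t^2·e^(2t)} = 2/(s-2)^3

Final answer: 2/(s-2)^3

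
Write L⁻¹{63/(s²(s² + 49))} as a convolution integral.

63/(s²(s² + 49)) = (1/s²)·(63/(s² + 49)) = L{t}·L{9·sin(7t)}. So f(t) = t*(9·sin(7t)) = ∫₀ᵗ 9τ·sin(7(t-τ)) dτ

Final answer: ∫₀ᵗ 9τ·sin(7(t-τ)) dτ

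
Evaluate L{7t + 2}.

L{7t + 2} = 7·L{t} + 2·L{1} = 7/s² + 2/s

Final answer: 7/s² + 2/s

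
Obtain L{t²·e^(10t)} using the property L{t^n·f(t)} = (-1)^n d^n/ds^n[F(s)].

L{e^(10t)} = 1/(s-10). d/ds[1/(s-10)] = -1/(s-10)². d²/ds²[1/(s-10)] = 2/(s-10)³. So L{t²·e^(10t)} = (-1)² · 2/(s-10)³ = 2/(s-10)³

Final answer: 2/(s-10)³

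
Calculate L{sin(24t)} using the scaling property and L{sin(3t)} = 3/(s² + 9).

Using L{f(at)} = (1/a)F(s/a) with a=8: L{sin(24t)} = (1/8) · 3/((s/8)² + 9) = (1/8) · 3·64/(s² + 576) = 24/(s² + 576)

Final answer: 24/(s² + 576)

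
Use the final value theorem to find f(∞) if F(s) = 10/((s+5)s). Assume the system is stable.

f(∞) = lim_{s→0} sF(s) = lim_{s→0} 10/(s+5) = 2

Final answer: 2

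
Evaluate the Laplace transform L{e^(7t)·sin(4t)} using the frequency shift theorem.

Frequency shift: L{e^(at)f(t)} = F(s-a). L{e^(7t)·sin(4t)} = 4/((s-7)² + 16)

Final answer: 4/((s-7)² + 16)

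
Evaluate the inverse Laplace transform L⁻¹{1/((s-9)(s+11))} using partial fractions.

Decompose: A/(s-9) + B/(s+11). A = 1/20, B = -1/20. f(t) = (e^(9t) - e^(-11t))/20

Final answer: (e^(9t) - e^(-11t))/20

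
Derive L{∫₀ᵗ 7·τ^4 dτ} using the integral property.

L{∫₀ᵗ f(τ)dτ} = F(s)/s with f(t) = 7t^4. F(s) = 168/s^5, so L{∫₀ᵗ 7·τ^4 dτ} = (168/s^5)/s = 168/s^6. (Check: ∫₀ᵗ 7·τ^4 dτ = 7t^5/5.)

Final answer: 168/s^6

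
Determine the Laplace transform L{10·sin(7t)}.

L{sin(ωt)} = ω/(s² + ω²), so L{sin(7t)} = 7/(s² + 49). Then L{10·sin(7t)} = 10·7/(s² + 49) = 70/(s² + 49)

Final answer: 70/(s² + 49)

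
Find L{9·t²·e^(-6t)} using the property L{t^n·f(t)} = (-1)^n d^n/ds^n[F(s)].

L{e^(-6t)} = 1/(s+6). d/ds[1/(s+6)] = -1/(s+6)². d²/ds²[1/(s+6)] = 2/(s+6)³. So L{t²·e^(-6t)} = (-1)² · 2/(s+6)³ = 2/(s+6)³. Then L{9·t²·e^(-6t)} = 9·2/(s+6)³ = 18/(s+6)³

Final answer: 18/(s+6)³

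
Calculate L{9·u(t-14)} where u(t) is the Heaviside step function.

L{u(t-a)} = e^(-as)/s. Here a=14, so L{u(t-14)} = e^(-14s)/s, and L{9·u(t-14)} = 9·e^(-14s)/s

Final answer: 9·e^(-14s)/s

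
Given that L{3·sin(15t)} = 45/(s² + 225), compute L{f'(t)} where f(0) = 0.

L{f'(t)} = s·F(s) - f(0) = s·45/(s² + 225) - 0 = 45s/(s² + 225)

Final answer: 45s/(s² + 225)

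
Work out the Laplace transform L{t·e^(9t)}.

L{t^n·e^(at)} = n!/(s-a)^(n+1), so L{t·e^(9t)} = 1/(s-9)^2

Final answer: 1/(s-9)^2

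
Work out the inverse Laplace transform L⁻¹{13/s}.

L⁻¹{c/s} = c, so L⁻¹{13/s} = 13

Final answer: 13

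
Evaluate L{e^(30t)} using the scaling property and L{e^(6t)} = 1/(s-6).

Using L{f(at)} = (1/a)F(s/a) with a=5 and f(t) = e^(6t): L{e^(30t)} = (1/5) · 1/((s/5)-6) = (1/5) · 5/(s-30) = 1/(s-30)

Final answer: 1/(s-30)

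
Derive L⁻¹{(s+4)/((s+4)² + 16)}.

Using frequency shift: L⁻¹{(s-a)/((s-a)² + b²)} = e^(at)cos(bt). Here a=-4, b=4

Final answer: e^(-4t)·cos(4t)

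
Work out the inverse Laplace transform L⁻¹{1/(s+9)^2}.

L⁻¹{n!/(s-a)^(n+1)} = t^n·e^(at), so L⁻¹{1/(s+9)^2} = t·e^(-9t)

Final answer: t·e^(-9t)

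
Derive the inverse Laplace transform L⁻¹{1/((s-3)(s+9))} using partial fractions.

Decompose: A/(s-3) + B/(s+9). A = 1/12, B = -1/12. f(t) = (e^(3t) - e^(-9t))/12

Final answer: (e^(3t) - e^(-9t))/12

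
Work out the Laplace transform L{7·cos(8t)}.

L{cos(ωt)} = s/(s² + ω²), so L{cos(8t)} = s/(s² + 64). Then L{7·cos(8t)} = 7·s/(s² + 64) = 7s/(s² + 64)

Final answer: 7s/(s² + 64)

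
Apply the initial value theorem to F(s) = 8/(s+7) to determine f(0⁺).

f(0⁺) = lim_{s→∞} s·8/(s+7) = lim_{s→∞} 8s/(s+7) = 8

Final answer: 8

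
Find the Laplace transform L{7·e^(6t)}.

L{e^(at)} = 1/(s-a), so L{e^(6t)} = 1/(s-6). Then L{7·e^(6t)} = 7/(s-6)

Final answer: 7/(s-6)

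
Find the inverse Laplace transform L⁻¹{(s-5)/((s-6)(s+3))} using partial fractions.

Using partial fractions, f(t) = (e^(6t) + 8e^(-3t))/9

Final answer: (e^(6t) + 8e^(-3t))/9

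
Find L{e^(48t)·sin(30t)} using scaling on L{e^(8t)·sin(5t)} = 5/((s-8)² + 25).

Scaling with a=6: L{e^(48t)·sin(30t)} = (1/6) · 5/((s/6-8)² + 25). Simplifying: 30/((s-48)² + 900)

Final answer: 30/((s-48)² + 900)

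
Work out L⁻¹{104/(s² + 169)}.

This is the form c·a/(s² + a²) with a = 13, c = 8. L⁻¹ = 8·sin(13t)

Final answer: 8·sin(13t)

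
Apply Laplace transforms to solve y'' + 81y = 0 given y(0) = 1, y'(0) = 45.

L{y''} + 81L{y} = 0. s²Y - s - 45 + 81Y = 0. Y(s² + 81) = s + 45. Y = (s + 45)/(s² + 81). Inverting: y(t) = cos(9t) + 5sin(9t)

Final answer: y(t) = cos(9t) + 5sin(9t)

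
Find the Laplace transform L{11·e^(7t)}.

L{e^(at)} = 1/(s-a), so L{e^(7t)} = 1/(s-7). Then L{11·e^(7t)} = 11/(s-7)

Final answer: 11/(s-7)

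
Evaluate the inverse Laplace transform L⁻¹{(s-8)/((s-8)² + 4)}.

Using frequency shift, L⁻¹{(s-8)/((s-8)² + 4)} = e^(8t)·cos(2t)

Final answer: e^(8t)·cos(2t)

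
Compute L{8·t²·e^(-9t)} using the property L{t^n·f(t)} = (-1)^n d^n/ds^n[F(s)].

L{e^(-9t)} = 1/(s+9). d/ds[1/(s+9)] = -1/(s+9)². d²/ds²[1/(s+9)] = 2/(s+9)³. So L{t²·e^(-9t)} = (-1)² · 2/(s+9)³ = 2/(s+9)³. Then L{8·t²·e^(-9t)} = 8·2/(s+9)³ = 16/(s+9)³

Final answer: 16/(s+9)³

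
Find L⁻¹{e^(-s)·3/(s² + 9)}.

L⁻¹{3/(s² + 9)} = sin(3t). By the time shift theorem, L⁻¹{e^(-as)F(s)} = u(t-a)f(t-a) with a=1, so L⁻¹{e^(-s)·3/(s² + 9)} = u(t-1)·sin(3(t-1))

Final answer: u(t-1)·sin(3(t-1))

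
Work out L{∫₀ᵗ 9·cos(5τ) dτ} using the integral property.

L{∫₀ᵗ f(τ)dτ} = F(s)/s with F(s) = 9s/(s² + 25), so the result is (9s/(s² + 25))/s = 9/(s² + 25)

Final answer: 9/(s² + 25)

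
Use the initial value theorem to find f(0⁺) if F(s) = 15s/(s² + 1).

f(0⁺) = lim_{s→∞} s·15s/(s² + 1) = lim_{s→∞} 15s²/(s² + 1) = 15

Final answer: 15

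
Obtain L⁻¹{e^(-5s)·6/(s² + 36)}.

L⁻¹{6/(s² + 36)} = sin(6t). By the time shift theorem, L⁻¹{e^(-as)F(s)} = u(t-a)f(t-a) with a=5, so L⁻¹{e^(-5s)·6/(s² + 36)} = u(t-5)·sin(6(t-5))

Final answer: u(t-5)·sin(6(t-5))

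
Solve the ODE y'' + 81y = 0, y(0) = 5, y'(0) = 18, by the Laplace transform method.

L{y''} + 81L{y} = 0. s²Y - 5s - 18 + 81Y = 0. Y(s² + 81) = 5s + 18. Y = (5s + 18)/(s² + 81). Inverting: y(t) = 5cos(9t) + 2sin(9t)

Final answer: y(t) = 5cos(9t) + 2sin(9t)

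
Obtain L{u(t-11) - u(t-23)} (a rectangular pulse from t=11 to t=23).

L{u(t-a)} = e^(-as)/s. L{u(t-11) - u(t-23)} = (e^(-11s) - e^(-23s))/s

Final answer: (e^(-11s) - e^(-23s))/s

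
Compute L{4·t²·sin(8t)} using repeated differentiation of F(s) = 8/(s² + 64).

F(s) = 8/(s² + 64). F'(s) = -16s/(s² + 64)². F''(s) = -16(64 - 3s²)/(s² + 64)³ = (48s² - 1024)/(s² + 64)³. So L{t²·sin(8t)} = (-1)² F''(s) = (48s² - 1024)/(s² + 64)³. Then L{4·t²·sin(8t)} = 4·(48s² - 1024)/(s² + 64)³ = (192s² - 4096)/(s² + 64)³

Final answer: (192s² - 4096)/(s² + 64)³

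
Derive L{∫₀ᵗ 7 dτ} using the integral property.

L{∫₀ᵗ f(τ)dτ} = F(s)/s with f(t) = 7. F(s) = 7/s, so L{∫₀ᵗ 7 dτ} = (7/s)/s = 7/s². (Check: ∫₀ᵗ 7 dτ = 7t.)

Final answer: 7/s²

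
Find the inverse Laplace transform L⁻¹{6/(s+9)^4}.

L⁻¹{n!/(s-a)^(n+1)} = t^n·e^(at) with n=3, a=-9. So L⁻¹{6/(s+9)^4} = t^3·e^(-9t)

Final answer: t^3·e^(-9t)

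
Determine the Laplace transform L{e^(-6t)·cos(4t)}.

L{e^(at)·cos(ωt)} = (s-a)/((s-a)² + ω²), so L{e^(-6t)·cos(4t)} = (s+6)/((s+6)² + 16)

Final answer: (s+6)/((s+6)² + 16)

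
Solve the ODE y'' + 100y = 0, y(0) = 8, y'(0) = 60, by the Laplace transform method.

L{y''} + 100L{y} = 0. s²Y - 8s - 60 + 100Y = 0. Y(s² + 100) = 8s + 60. Y = (8s + 60)/(s² + 100). Inverting: y(t) = 8cos(10t) + 6sin(10t)

Final answer: y(t) = 8cos(10t) + 6sin(10t)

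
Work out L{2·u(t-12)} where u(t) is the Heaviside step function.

L{u(t-a)} = e^(-as)/s. Here a=12, so L{u(t-12)} = e^(-12s)/s, and L{2·u(t-12)} = 2·e^(-12s)/s

Final answer: 2·e^(-12s)/s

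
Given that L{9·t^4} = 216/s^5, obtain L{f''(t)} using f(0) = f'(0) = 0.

L{f''(t)} = s²F(s) - sf(0) - f'(0) = s²·216/s^5 - 0 - 0 = 216/s^3

Final answer: 216/s^3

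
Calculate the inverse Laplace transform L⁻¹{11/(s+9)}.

L⁻¹{1/(s-a)} = e^(at), so L⁻¹{1/(s+9)} = e^(-9t), and L⁻¹{11/(s+9)} = 11·e^(-9t)

Final answer: 11·e^(-9t)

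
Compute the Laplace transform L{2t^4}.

L{2t^4} = 2 · L{t^4} = 2 · 24/s^5 = 48/s^5

Final answer: 48/s^5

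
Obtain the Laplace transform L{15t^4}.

L{15t^4} = 15 · L{t^4} = 15 · 24/s^5 = 360/s^5

Final answer: 360/s^5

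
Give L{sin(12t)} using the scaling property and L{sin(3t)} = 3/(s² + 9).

Using L{f(at)} = (1/a)F(s/a) with a=4: L{sin(12t)} = (1/4) · 3/((s/4)² + 9) = (1/4) · 3·16/(s² + 144) = 12/(s² + 144)

Final answer: 12/(s² + 144)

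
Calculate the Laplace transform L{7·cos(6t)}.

L{cos(ωt)} = s/(s² + ω²), so L{cos(6t)} = s/(s² + 36). Then L{7·cos(6t)} = 7·s/(s² + 36) = 7s/(s² + 36)

Final answer: 7s/(s² + 36)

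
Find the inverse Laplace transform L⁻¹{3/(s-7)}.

L⁻¹{1/(s-a)} = e^(at), so L⁻¹{1/(s-7)} = e^(7t), and L⁻¹{3/(s-7)} = 3·e^(7t)

Final answer: 3·e^(7t)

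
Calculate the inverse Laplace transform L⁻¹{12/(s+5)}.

L⁻¹{1/(s-a)} = e^(at), so L⁻¹{1/(s+5)} = e^(-5t), and L⁻¹{12/(s+5)} = 12·e^(-5t)

Final answer: 12·e^(-5t)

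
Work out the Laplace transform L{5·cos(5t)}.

L{cos(ωt)} = s/(s² + ω²), so L{cos(5t)} = s/(s² + 25). Then L{5·cos(5t)} = 5·s/(s² + 25) = 5s/(s² + 25)

Final answer: 5s/(s² + 25)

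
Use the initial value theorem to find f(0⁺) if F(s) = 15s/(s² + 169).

f(0⁺) = lim_{s→∞} s·15s/(s² + 169) = lim_{s→∞} 15s²/(s² + 169) = 15

Final answer: 15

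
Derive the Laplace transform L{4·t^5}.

L{t^n} = n!/s^(n+1), so L{t^5} = 120/s^6. Then L{4·t^5} = 4·120/s^6 = 480/s^6

Final answer: 480/s^6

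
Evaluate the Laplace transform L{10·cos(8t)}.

L{cos(ωt)} = s/(s² + ω²), so L{cos(8t)} = s/(s² + 64). Then L{10·cos(8t)} = 10·s/(s² + 64) = 10s/(s² + 64)

Final answer: 10s/(s² + 64)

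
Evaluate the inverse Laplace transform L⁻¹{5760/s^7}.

L⁻¹{n!/s^(n+1)} = t^n with n=6. So L⁻¹{720/s^7} = t^6, and L⁻¹{5760/s^7} = (5760/720)·t^6 = 8·t^6

Final answer: 8·t^6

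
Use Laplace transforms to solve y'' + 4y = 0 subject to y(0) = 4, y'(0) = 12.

L{y''} + 4L{y} = 0. s²Y - 4s - 12 + 4Y = 0. Y(s² + 4) = 4s + 12. Y = (4s + 12)/(s² + 4). Inverting: y(t) = 4cos(2t) + 6sin(2t)

Final answer: y(t) = 4cos(2t) + 6sin(2t)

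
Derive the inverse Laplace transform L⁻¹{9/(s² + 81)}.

L⁻¹{9/(s² + 81)} = sin(9t)

Final answer: sin(9t)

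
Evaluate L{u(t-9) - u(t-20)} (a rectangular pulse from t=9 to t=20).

L{u(t-a)} = e^(-as)/s. L{u(t-9) - u(t-20)} = (e^(-9s) - e^(-20s))/s

Final answer: (e^(-9s) - e^(-20s))/s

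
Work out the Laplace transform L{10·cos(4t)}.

L{cos(ωt)} = s/(s² + ω²), so L{cos(4t)} = s/(s² + 16). Then L{10·cos(4t)} = 10·s/(s² + 16) = 10s/(s² + 16)

Final answer: 10s/(s² + 16)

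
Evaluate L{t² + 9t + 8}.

L{t² + 9t + 8} = 2/s³ + 9/s² + 8/s = 2/s³ + 9/s² + 8/s

Final answer: 2/s³ + 9/s² + 8/s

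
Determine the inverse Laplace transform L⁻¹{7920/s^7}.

L⁻¹{n!/s^(n+1)} = t^n with n=6. So L⁻¹{720/s^7} = t^6, and L⁻¹{7920/s^7} = (7920/720)·t^6 = 11·t^6

Final answer: 11·t^6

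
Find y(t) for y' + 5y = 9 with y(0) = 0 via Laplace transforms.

sY + 5Y = 9/s. Y = 9/(s(s+5)). Partial fractions: Y = 9/5/s - 9/5/(s+5)

Final answer: y(t) = 9/5(1 - e^(-5t))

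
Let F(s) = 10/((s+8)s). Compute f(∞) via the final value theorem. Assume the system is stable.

f(∞) = lim_{s→0} sF(s) = lim_{s→0} 10/(s+8) = 5/4

Final answer: 5/4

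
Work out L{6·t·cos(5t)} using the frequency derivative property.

L{cos(5t)} = s/(s² + 25). Derivative: d/ds[s/(s² + 25)] = [(s² + 25) - s·2s]/(s² + 25)² = (25 - s²)/(s² + 25)². So L{t·cos(5t)} = -F'(s) = (s² - 25)/(s² + 25)². Then L{6·t·cos(5t)} = 6·(s² - 25)/(s² + 25)²

Final answer: 6·(s² - 25)/(s² + 25)²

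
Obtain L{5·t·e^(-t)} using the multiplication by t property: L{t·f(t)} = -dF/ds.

Using L{t^n·e^(at)} = n!/(s-a)^(n+1), L{t·e^(-t)} = 1/(s+1)^2, so L{5·t·e^(-t)} = 5·1/(s+1)^2 = 5/(s+1)^2

Final answer: 5/(s+1)^2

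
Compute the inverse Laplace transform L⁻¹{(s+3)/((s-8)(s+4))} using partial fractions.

Using partial fractions, f(t) = (11e^(8t) + e^(-4t))/12

Final answer: (11e^(8t) + e^(-4t))/12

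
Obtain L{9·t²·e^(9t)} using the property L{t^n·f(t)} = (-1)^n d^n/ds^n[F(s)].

L{e^(9t)} = 1/(s-9). d/ds[1/(s-9)] = -1/(s-9)². d²/ds²[1/(s-9)] = 2/(s-9)³. So L{t²·e^(9t)} = (-1)² · 2/(s-9)³ = 2/(s-9)³. Then L{9·t²·e^(9t)} = 9·2/(s-9)³ = 18/(s-9)³

Final answer: 18/(s-9)³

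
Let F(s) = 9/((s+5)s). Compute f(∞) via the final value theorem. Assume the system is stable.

f(∞) = lim_{s→0} sF(s) = lim_{s→0} 9/(s+5) = 9/5

Final answer: 9/5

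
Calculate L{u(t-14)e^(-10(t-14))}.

u(t-a)f(t-a) with f(t)=e^(-10t). L{e^(-10t)} = 1/(s+10). By time shift: e^(-14s)/(s+10)

Final answer: e^(-14s)/(s+10)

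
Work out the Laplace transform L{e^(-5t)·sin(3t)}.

L{e^(at)·sin(ωt)} = ω/((s-a)² + ω²), so L{e^(-5t)·sin(3t)} = 3/((s+5)² + 9)

Final answer: 3/((s+5)² + 9)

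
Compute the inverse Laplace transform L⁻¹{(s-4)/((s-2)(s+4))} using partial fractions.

Using partial fractions, f(t) = (-2e^(2t) + 8e^(-4t))/6

Final answer: (-2e^(2t) + 8e^(-4t))/6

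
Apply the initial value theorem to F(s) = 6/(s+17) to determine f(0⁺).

f(0⁺) = lim_{s→∞} s·6/(s+17) = lim_{s→∞} 6s/(s+17) = 6

Final answer: 6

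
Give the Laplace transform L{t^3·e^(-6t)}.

L{t^n·e^(at)} = n!/(s-a)^(n+1), so L{t^3·e^(-6t)} = 6/(s+6)^4

Final answer: 6/(s+6)^4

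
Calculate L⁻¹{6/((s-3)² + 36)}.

Form: b/((s-a)² + b²) → e^(at)sin(bt). With a=3, b=6

Final answer: e^(3t)·sin(6t)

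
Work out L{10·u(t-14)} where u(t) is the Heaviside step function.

L{u(t-a)} = e^(-as)/s. Here a=14, so L{u(t-14)} = e^(-14s)/s, and L{10·u(t-14)} = 10·e^(-14s)/s

Final answer: 10·e^(-14s)/s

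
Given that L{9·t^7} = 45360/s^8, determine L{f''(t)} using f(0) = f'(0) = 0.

L{f''(t)} = s²F(s) - sf(0) - f'(0) = s²·45360/s^8 - 0 - 0 = 45360/s^6

Final answer: 45360/s^6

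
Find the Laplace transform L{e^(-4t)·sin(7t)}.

L{e^(at)·sin(ωt)} = ω/((s-a)² + ω²), so L{e^(-4t)·sin(7t)} = 7/((s+4)² + 49)

Final answer: 7/((s+4)² + 49)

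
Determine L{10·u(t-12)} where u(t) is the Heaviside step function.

L{u(t-a)} = e^(-as)/s. Here a=12, so L{u(t-12)} = e^(-12s)/s, and L{10·u(t-12)} = 10·e^(-12s)/s

Final answer: 10·e^(-12s)/s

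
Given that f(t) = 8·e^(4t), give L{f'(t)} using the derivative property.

f(0) = 8, F(s) = 8/(s-4). L{f'(t)} = s·F(s) - f(0) = 8s/(s-4) - 8 = (8s - 8(s-4))/(s-4) = 32/(s-4)

Final answer: 32/(s-4)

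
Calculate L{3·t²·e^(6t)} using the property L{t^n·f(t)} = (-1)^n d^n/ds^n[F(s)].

L{e^(6t)} = 1/(s-6). d/ds[1/(s-6)] = -1/(s-6)². d²/ds²[1/(s-6)] = 2/(s-6)³. So L{t²·e^(6t)} = (-1)² · 2/(s-6)³ = 2/(s-6)³. Then L{3·t²·e^(6t)} = 3·2/(s-6)³ = 6/(s-6)³

Final answer: 6/(s-6)³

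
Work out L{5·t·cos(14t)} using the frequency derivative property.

L{cos(14t)} = s/(s² + 196). Derivative: d/ds[s/(s² + 196)] = [(s² + 196) - s·2s]/(s² + 196)² = (196 - s²)/(s² + 196)². So L{t·cos(14t)} = -F'(s) = (s² - 196)/(s² + 196)². Then L{5·t·cos(14t)} = 5·(s² - 196)/(s² + 196)²

Final answer: 5·(s² - 196)/(s² + 196)²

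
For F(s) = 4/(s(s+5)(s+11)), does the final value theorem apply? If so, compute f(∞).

Poles of sF(s) = 4/((s+5)(s+11)) are at s = -5 and s = -11, both in the left half-plane. Theorem applies. f(∞) = lim_{s→0} sF(s) = 4/(5·11) = 4/55

Final answer: 4/55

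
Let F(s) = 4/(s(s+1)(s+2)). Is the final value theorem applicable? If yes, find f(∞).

Poles of sF(s) = 4/((s+1)(s+2)) are at s = -1 and s = -2, both in the left half-plane. Theorem applies. f(∞) = lim_{s→0} sF(s) = 4/(1·2) = 2

Final answer: 2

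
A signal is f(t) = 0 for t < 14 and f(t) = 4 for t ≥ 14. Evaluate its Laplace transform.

f(t) = 4·u(t-14). L{u(t-14)} = e^(-14s)/s, so L{f(t)} = 4·e^(-14s)/s

Final answer: 4·e^(-14s)/s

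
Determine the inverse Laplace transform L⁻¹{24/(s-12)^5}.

L⁻¹{n!/(s-a)^(n+1)} = t^n·e^(at) with n=4, a=12. So L⁻¹{24/(s-12)^5} = t^4·e^(12t)

Final answer: t^4·e^(12t)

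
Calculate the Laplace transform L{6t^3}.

L{6t^3} = 6 · L{t^3} = 6 · 6/s^4 = 36/s^4

Final answer: 36/s^4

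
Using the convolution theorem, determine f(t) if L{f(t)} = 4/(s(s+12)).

4/(s(s+12)) = (4/s)·(1/(s+12)) = L{4}·L{e^(-12t)}. By convolution, f(t) = 4*e^(-12t) = ∫₀ᵗ 4·e^(-12τ) dτ = 4·(1 - e^(-12t))/12

Final answer: 4·(1 - e^(-12t))/12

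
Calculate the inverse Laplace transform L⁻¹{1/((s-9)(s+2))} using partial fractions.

Decompose: A/(s-9) + B/(s+2). A = 1/11, B = -1/11. f(t) = (e^(9t) - e^(-2t))/11

Final answer: (e^(9t) - e^(-2t))/11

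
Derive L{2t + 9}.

L{2t + 9} = 2·L{t} + 9·L{1} = 2/s² + 9/s

Final answer: 2/s² + 9/s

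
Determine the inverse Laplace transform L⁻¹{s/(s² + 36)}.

L⁻¹{s/(s² + 36)} = cos(6t)

Final answer: cos(6t)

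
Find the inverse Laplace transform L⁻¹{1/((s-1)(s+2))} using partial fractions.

Decompose: A/(s-1) + B/(s+2). A = 1/3, B = -1/3. f(t) = (e^t - e^(-2t))/3

Final answer: (e^t - e^(-2t))/3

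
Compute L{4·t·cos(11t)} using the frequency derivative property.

L{cos(11t)} = s/(s² + 121). Derivative: d/ds[s/(s² + 121)] = [(s² + 121) - s·2s]/(s² + 121)² = (121 - s²)/(s² + 121)². So L{t·cos(11t)} = -F'(s) = (s² - 121)/(s² + 121)². Then L{4·t·cos(11t)} = 4·(s² - 121)/(s² + 121)²

Final answer: 4·(s² - 121)/(s² + 121)²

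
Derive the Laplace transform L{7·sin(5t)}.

L{sin(ωt)} = ω/(s² + ω²), so L{sin(5t)} = 5/(s² + 25). Then L{7·sin(5t)} = 7·5/(s² + 25) = 35/(s² + 25)

Final answer: 35/(s² + 25)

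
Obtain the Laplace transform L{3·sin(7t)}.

L{sin(ωt)} = ω/(s² + ω²), so L{sin(7t)} = 7/(s² + 49). Then L{3·sin(7t)} = 3·7/(s² + 49) = 21/(s² + 49)

Final answer: 21/(s² + 49)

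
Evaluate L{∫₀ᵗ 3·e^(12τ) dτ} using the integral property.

L{∫₀ᵗ f(τ)dτ} = F(s)/s with F(s) = 3/(s-12), so L{∫₀ᵗ 3·e^(12τ) dτ} = 3/(s(s-12))

Final answer: 3/(s(s-12))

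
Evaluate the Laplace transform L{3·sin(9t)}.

L{sin(ωt)} = ω/(s² + ω²), so L{sin(9t)} = 9/(s² + 81). Then L{3·sin(9t)} = 3·9/(s² + 81) = 27/(s² + 81)

Final answer: 27/(s² + 81)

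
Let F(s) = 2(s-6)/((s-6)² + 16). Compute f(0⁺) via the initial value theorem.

f(0⁺) = lim_{s→∞} sF(s) = lim_{s→∞} 2s(s-6)/((s-6)² + 16) = 2

Final answer: 2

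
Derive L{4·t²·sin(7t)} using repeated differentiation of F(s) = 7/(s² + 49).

F(s) = 7/(s² + 49). F'(s) = -14s/(s² + 49)². F''(s) = -14(49 - 3s²)/(s² + 49)³ = (42s² - 686)/(s² + 49)³. So L{t²·sin(7t)} = (-1)² F''(s) = (42s² - 686)/(s² + 49)³. Then L{4·t²·sin(7t)} = 4·(42s² - 686)/(s² + 49)³ = (168s² - 2744)/(s² + 49)³

Final answer: (168s² - 2744)/(s² + 49)³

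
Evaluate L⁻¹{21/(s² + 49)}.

This is the form c·a/(s² + a²) with a = 7, c = 3. L⁻¹ = 3·sin(7t)

Final answer: 3·sin(7t)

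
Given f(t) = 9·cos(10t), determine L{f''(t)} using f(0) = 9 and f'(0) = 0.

F(s) = 9s/(s² + 100). L{f''(t)} = s²F(s) - sf(0) - f'(0) = 9s³/(s² + 100) - 9s = (9s³ - 9s(s² + 100))/(s² + 100) = -900s/(s² + 100)

Final answer: -900s/(s² + 100)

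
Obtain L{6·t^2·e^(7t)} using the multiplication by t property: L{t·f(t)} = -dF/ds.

Using L{t^n·e^(at)} = n!/(s-a)^(n+1), L{t^2·e^(7t)} = 2/(s-7)^3, so L{6·t^2·e^(7t)} = 6·2/(s-7)^3 = 12/(s-7)^3

Final answer: 12/(s-7)^3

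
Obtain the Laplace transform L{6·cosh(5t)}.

L{cosh(ωt)} = s/(s² - ω²), so L{cosh(5t)} = s/(s² - 25). Then L{6·cosh(5t)} = 6·s/(s² - 25) = 6s/(s² - 25)

Final answer: 6s/(s² - 25)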